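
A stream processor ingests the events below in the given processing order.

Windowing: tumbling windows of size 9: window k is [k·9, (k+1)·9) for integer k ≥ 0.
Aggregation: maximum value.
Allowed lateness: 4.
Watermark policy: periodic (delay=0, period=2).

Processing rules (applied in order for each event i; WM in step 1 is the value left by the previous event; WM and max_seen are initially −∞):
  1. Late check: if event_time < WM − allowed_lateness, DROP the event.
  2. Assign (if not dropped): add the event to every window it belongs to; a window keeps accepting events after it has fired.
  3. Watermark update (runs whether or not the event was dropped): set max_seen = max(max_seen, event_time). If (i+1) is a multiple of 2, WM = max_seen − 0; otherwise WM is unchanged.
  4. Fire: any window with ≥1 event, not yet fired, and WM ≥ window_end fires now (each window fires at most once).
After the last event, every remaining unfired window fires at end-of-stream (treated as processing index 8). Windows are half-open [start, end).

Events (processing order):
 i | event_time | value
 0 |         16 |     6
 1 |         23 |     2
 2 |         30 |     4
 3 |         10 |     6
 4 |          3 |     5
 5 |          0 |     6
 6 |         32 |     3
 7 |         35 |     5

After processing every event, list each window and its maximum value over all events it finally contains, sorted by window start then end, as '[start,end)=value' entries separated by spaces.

[9,18)=6 [18,27)=2 [27,36)=5

i=0 t=16 v=6: → [9,18); WM=−∞
i=1 t=23 v=2: → [18,27); WM=23; [9,18) fires=6
i=2 t=30 v=4: → [27,36); WM=23
i=3 t=10 v=6: DROP (t<23-4); WM=30; [18,27) fires=2
i=4 t=3 v=5: DROP (t<30-4); WM=30
i=5 t=0 v=6: DROP (t<30-4); WM=30
i=6 t=32 v=3: → [27,36); WM=30
i=7 t=35 v=5: → [27,36); WM=35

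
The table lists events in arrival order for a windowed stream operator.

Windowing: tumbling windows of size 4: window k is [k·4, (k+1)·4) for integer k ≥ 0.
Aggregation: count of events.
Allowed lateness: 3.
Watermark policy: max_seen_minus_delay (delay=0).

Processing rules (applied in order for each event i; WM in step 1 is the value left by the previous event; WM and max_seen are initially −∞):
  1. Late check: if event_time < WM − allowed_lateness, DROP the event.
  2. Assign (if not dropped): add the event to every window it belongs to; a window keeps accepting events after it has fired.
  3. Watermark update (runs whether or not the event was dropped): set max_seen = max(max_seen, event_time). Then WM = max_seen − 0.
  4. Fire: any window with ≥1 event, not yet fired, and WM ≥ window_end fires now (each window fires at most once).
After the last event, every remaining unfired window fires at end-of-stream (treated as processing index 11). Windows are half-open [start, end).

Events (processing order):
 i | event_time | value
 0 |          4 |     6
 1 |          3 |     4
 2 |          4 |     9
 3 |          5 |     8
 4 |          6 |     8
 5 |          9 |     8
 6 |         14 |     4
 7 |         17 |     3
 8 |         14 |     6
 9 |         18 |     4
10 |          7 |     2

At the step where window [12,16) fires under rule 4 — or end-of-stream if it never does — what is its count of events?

i=0 t=4 v=6: → [4,8); WM=4
i=1 t=3 v=4: → [0,4); WM=4; [0,4) fires=1
i=2 t=4 v=9: → [4,8); WM=4
i=3 t=5 v=8: → [4,8); WM=5
i=4 t=6 v=8: → [4,8); WM=6
i=5 t=9 v=8: → [8,12); WM=9; [4,8) fires=4
i=6 t=14 v=4: → [12,16); WM=14; [8,12) fires=1
i=7 t=17 v=3: → [16,20); WM=17; [12,16) fires=1
i=8 t=14 v=6: → [12,16); WM=17
i=9 t=18 v=4: → [16,20); WM=18
i=10 t=7 v=2: DROP (t<18-3); WM=18

1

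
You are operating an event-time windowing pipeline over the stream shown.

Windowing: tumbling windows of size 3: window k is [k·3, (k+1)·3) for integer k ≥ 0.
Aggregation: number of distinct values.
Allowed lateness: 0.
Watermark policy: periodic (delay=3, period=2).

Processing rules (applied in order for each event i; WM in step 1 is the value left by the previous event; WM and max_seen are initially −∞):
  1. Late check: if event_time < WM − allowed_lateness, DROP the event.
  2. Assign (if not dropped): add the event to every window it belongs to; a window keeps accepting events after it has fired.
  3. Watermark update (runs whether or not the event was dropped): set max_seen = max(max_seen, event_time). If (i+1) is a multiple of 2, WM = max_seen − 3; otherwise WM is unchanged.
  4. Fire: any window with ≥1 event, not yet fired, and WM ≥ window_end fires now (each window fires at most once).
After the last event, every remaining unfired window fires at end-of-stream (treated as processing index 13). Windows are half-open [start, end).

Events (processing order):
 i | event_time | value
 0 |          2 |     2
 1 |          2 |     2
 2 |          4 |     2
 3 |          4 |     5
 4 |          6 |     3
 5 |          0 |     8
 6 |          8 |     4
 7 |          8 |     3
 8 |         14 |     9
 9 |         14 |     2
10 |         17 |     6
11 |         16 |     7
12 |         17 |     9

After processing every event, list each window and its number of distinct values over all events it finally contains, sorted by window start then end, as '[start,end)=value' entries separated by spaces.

[0,3)=1 [3,6)=2 [6,9)=2 [12,15)=2 [15,18)=3

i=0 t=2 v=2: → [0,3); WM=−∞
i=1 t=2 v=2: → [0,3); WM=-1
i=2 t=4 v=2: → [3,6); WM=-1
i=3 t=4 v=5: → [3,6); WM=1
i=4 t=6 v=3: → [6,9); WM=1
i=5 t=0 v=8: DROP (t<1-0); WM=3; [0,3) fires=1
i=6 t=8 v=4: → [6,9); WM=3
i=7 t=8 v=3: → [6,9); WM=5
i=8 t=14 v=9: → [12,15); WM=5
i=9 t=14 v=2: → [12,15); WM=11; [3,6) fires=2 [6,9) fires=2
i=10 t=17 v=6: → [15,18); WM=11
i=11 t=16 v=7: → [15,18); WM=14
i=12 t=17 v=9: → [15,18); WM=14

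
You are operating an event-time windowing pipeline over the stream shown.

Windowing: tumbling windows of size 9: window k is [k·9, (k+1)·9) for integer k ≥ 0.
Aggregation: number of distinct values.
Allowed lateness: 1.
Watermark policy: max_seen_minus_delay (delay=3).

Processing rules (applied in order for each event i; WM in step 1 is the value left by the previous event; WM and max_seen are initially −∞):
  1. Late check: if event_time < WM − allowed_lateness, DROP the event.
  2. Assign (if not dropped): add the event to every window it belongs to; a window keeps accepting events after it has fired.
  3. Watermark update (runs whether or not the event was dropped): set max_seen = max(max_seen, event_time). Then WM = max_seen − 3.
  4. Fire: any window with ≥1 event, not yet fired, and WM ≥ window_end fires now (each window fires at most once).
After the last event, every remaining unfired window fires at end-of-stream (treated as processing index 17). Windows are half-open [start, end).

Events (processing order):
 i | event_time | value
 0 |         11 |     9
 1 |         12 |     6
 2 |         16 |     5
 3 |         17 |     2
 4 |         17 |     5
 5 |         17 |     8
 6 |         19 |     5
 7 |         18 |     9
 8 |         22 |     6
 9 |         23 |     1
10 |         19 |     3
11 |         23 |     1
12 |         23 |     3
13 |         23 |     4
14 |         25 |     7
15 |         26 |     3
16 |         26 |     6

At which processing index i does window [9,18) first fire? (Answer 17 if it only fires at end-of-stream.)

8

i=0 t=11 v=9: → [9,18); WM=8
i=1 t=12 v=6: → [9,18); WM=9
i=2 t=16 v=5: → [9,18); WM=13
i=3 t=17 v=2: → [9,18); WM=14
i=4 t=17 v=5: → [9,18); WM=14
i=5 t=17 v=8: → [9,18); WM=14
i=6 t=19 v=5: → [18,27); WM=16
i=7 t=18 v=9: → [18,27); WM=16
i=8 t=22 v=6: → [18,27); WM=19; [9,18) fires=5
i=9 t=23 v=1: → [18,27); WM=20
i=10 t=19 v=3: → [18,27); WM=20
i=11 t=23 v=1: → [18,27); WM=20
i=12 t=23 v=3: → [18,27); WM=20
i=13 t=23 v=4: → [18,27); WM=20
i=14 t=25 v=7: → [18,27); WM=22
i=15 t=26 v=3: → [18,27); WM=23
i=16 t=26 v=6: → [18,27); WM=23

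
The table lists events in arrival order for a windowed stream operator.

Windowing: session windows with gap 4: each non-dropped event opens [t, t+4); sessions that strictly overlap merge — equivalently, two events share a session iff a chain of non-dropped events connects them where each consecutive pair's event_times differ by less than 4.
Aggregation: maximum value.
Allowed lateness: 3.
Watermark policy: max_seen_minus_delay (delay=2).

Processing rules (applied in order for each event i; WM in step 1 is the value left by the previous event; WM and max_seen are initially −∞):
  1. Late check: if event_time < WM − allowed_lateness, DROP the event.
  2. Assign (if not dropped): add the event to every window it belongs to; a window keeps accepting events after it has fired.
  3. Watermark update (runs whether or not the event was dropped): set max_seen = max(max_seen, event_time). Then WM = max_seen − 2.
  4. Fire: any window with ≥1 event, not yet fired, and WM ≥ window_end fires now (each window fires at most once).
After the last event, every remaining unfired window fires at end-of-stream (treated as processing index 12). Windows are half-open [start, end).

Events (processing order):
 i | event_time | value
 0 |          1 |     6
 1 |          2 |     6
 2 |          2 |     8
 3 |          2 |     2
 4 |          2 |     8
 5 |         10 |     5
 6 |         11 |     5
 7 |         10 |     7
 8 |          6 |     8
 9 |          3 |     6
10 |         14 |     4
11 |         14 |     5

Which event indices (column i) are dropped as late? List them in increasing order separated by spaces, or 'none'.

i=0 t=1 v=6: → [1,5); WM=-1
i=1 t=2 v=6: → [1,6); WM=0
i=2 t=2 v=8: → [1,6); WM=0
i=3 t=2 v=2: → [1,6); WM=0
i=4 t=2 v=8: → [1,6); WM=0
i=5 t=10 v=5: → [10,14); WM=8
i=6 t=11 v=5: → [10,15); WM=9
i=7 t=10 v=7: → [10,15); WM=9
i=8 t=6 v=8: → [6,10); WM=9
i=9 t=3 v=6: DROP (t<9-3); WM=9
i=10 t=14 v=4: → [10,18); WM=12
i=11 t=14 v=5: → [10,18); WM=12

9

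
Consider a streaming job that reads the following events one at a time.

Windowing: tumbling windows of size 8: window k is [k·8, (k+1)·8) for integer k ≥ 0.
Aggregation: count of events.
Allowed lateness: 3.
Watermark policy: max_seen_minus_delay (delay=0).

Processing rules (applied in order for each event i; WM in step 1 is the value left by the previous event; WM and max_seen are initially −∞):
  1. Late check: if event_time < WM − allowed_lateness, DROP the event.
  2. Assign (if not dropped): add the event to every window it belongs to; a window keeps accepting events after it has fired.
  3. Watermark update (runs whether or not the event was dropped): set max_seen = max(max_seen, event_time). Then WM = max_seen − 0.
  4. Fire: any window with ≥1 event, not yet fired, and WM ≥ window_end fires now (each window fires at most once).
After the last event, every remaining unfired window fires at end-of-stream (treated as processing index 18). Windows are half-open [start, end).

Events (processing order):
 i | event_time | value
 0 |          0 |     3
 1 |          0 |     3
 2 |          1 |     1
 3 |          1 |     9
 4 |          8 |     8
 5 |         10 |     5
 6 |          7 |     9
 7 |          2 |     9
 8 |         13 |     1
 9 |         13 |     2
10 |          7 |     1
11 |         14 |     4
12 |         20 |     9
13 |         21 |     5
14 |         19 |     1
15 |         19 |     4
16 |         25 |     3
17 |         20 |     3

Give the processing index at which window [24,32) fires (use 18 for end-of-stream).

18

i=0 t=0 v=3: → [0,8); WM=0
i=1 t=0 v=3: → [0,8); WM=0
i=2 t=1 v=1: → [0,8); WM=1
i=3 t=1 v=9: → [0,8); WM=1
i=4 t=8 v=8: → [8,16); WM=8; [0,8) fires=4
i=5 t=10 v=5: → [8,16); WM=10
i=6 t=7 v=9: → [0,8); WM=10
i=7 t=2 v=9: DROP (t<10-3); WM=10
i=8 t=13 v=1: → [8,16); WM=13
i=9 t=13 v=2: → [8,16); WM=13
i=10 t=7 v=1: DROP (t<13-3); WM=13
i=11 t=14 v=4: → [8,16); WM=14
i=12 t=20 v=9: → [16,24); WM=20; [8,16) fires=5
i=13 t=21 v=5: → [16,24); WM=21
i=14 t=19 v=1: → [16,24); WM=21
i=15 t=19 v=4: → [16,24); WM=21
i=16 t=25 v=3: → [24,32); WM=25; [16,24) fires=4
i=17 t=20 v=3: DROP (t<25-3); WM=25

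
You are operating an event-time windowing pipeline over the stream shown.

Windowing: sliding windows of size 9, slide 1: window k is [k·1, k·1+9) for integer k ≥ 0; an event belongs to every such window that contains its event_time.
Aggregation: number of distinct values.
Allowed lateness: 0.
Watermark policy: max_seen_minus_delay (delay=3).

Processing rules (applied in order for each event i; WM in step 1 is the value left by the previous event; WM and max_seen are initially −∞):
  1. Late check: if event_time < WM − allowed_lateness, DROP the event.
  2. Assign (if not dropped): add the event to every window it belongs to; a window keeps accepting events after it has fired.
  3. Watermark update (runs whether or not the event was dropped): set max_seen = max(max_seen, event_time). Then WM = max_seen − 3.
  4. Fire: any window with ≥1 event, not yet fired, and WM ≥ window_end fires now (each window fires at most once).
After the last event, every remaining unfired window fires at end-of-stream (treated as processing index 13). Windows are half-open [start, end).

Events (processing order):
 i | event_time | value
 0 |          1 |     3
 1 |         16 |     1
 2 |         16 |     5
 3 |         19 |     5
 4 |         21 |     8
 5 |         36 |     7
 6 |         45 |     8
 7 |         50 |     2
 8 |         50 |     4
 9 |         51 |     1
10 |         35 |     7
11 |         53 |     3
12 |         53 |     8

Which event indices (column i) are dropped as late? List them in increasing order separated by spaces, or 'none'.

i=0 t=1 v=3: → [1,10),[0,9); WM=-2
i=1 t=16 v=1: → [16,25),[15,24),[14,23),[13,22),[12,21),[11,20),[10,19),[9,18),[8,17); WM=13; [0,9) fires=1 [1,10) fires=1
i=2 t=16 v=5: → [16,25),[15,24),[14,23),[13,22),[12,21),[11,20),[10,19),[9,18),[8,17); WM=13
i=3 t=19 v=5: → [19,28),[18,27),[17,26),[16,25),[15,24),[14,23),[13,22),[12,21),[11,20); WM=16
i=4 t=21 v=8: → [21,30),[20,29),[19,28),[18,27),[17,26),[16,25),[15,24),[14,23),[13,22); WM=18; [8,17) fires=2 [9,18) fires=2
i=5 t=36 v=7: → [36,45),[35,44),[34,43),[33,42),[32,41),[31,40),[30,39),[29,38),[28,37); WM=33; [10,19) fires=2 [11,20) fires=2 [12,21) fires=2 [13,22) fires=3 [14,23) fires=3 [15,24) fires=3 [16,25) fires=3 [17,26) fires=2 [18,27) fires=2 [19,28) fires=2 [20,29) fires=1 [21,30) fires=1
i=6 t=45 v=8: → [45,54),[44,53),[43,52),[42,51),[41,50),[40,49),[39,48),[38,47),[37,46); WM=42; [28,37) fires=1 [29,38) fires=1 [30,39) fires=1 [31,40) fires=1 [32,41) fires=1 [33,42) fires=1
i=7 t=50 v=2: → [50,59),[49,58),[48,57),[47,56),[46,55),[45,54),[44,53),[43,52),[42,51); WM=47; [34,43) fires=1 [35,44) fires=1 [36,45) fires=1 [37,46) fires=1 [38,47) fires=1
i=8 t=50 v=4: → [50,59),[49,58),[48,57),[47,56),[46,55),[45,54),[44,53),[43,52),[42,51); WM=47
i=9 t=51 v=1: → [51,60),[50,59),[49,58),[48,57),[47,56),[46,55),[45,54),[44,53),[43,52); WM=48; [39,48) fires=1
i=10 t=35 v=7: DROP (t<48-0); WM=48
i=11 t=53 v=3: → [53,62),[52,61),[51,60),[50,59),[49,58),[48,57),[47,56),[46,55),[45,54); WM=50; [40,49) fires=1 [41,50) fires=1
i=12 t=53 v=8: → [53,62),[52,61),[51,60),[50,59),[49,58),[48,57),[47,56),[46,55),[45,54); WM=50

10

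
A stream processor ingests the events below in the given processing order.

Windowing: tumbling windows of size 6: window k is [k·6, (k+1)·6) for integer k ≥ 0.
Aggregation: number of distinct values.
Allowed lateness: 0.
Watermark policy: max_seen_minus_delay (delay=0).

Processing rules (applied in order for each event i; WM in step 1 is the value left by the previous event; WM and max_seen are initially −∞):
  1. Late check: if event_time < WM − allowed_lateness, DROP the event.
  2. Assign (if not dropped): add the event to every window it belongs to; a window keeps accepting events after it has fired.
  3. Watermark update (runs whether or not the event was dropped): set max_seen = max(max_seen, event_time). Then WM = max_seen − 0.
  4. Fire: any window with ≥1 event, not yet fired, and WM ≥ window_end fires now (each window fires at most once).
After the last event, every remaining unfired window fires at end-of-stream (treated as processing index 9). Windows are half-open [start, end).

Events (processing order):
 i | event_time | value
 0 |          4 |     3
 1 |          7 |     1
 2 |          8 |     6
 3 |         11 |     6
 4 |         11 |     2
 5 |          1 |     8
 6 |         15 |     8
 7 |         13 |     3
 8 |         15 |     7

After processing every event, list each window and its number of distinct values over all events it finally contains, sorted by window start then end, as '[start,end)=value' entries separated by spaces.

[0,6)=1 [6,12)=3 [12,18)=2

i=0 t=4 v=3: → [0,6); WM=4
i=1 t=7 v=1: → [6,12); WM=7; [0,6) fires=1
i=2 t=8 v=6: → [6,12); WM=8
i=3 t=11 v=6: → [6,12); WM=11
i=4 t=11 v=2: → [6,12); WM=11
i=5 t=1 v=8: DROP (t<11-0); WM=11
i=6 t=15 v=8: → [12,18); WM=15; [6,12) fires=3
i=7 t=13 v=3: DROP (t<15-0); WM=15
i=8 t=15 v=7: → [12,18); WM=15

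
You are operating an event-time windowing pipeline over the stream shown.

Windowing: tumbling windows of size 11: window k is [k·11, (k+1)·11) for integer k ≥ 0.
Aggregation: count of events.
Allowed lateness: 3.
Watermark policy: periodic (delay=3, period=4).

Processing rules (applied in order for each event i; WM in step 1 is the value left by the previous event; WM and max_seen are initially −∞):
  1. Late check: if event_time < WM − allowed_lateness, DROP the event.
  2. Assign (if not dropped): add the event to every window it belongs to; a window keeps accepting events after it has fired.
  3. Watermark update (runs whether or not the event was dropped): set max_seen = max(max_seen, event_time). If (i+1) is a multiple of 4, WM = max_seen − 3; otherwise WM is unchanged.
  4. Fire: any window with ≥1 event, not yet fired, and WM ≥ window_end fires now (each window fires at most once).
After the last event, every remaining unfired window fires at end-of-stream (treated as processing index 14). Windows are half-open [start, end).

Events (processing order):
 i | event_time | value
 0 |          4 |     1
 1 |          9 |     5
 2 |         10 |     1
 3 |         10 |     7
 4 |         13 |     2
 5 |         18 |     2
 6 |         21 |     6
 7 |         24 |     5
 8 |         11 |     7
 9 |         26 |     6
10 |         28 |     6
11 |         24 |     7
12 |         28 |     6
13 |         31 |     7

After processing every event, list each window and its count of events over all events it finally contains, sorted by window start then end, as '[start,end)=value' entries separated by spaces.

i=0 t=4 v=1: → [0,11); WM=−∞
i=1 t=9 v=5: → [0,11); WM=−∞
i=2 t=10 v=1: → [0,11); WM=−∞
i=3 t=10 v=7: → [0,11); WM=7
i=4 t=13 v=2: → [11,22); WM=7
i=5 t=18 v=2: → [11,22); WM=7
i=6 t=21 v=6: → [11,22); WM=7
i=7 t=24 v=5: → [22,33); WM=21; [0,11) fires=4
i=8 t=11 v=7: DROP (t<21-3); WM=21
i=9 t=26 v=6: → [22,33); WM=21
i=10 t=28 v=6: → [22,33); WM=21
i=11 t=24 v=7: → [22,33); WM=25; [11,22) fires=3
i=12 t=28 v=6: → [22,33); WM=25
i=13 t=31 v=7: → [22,33); WM=25

[0,11)=4 [11,22)=3 [22,33)=6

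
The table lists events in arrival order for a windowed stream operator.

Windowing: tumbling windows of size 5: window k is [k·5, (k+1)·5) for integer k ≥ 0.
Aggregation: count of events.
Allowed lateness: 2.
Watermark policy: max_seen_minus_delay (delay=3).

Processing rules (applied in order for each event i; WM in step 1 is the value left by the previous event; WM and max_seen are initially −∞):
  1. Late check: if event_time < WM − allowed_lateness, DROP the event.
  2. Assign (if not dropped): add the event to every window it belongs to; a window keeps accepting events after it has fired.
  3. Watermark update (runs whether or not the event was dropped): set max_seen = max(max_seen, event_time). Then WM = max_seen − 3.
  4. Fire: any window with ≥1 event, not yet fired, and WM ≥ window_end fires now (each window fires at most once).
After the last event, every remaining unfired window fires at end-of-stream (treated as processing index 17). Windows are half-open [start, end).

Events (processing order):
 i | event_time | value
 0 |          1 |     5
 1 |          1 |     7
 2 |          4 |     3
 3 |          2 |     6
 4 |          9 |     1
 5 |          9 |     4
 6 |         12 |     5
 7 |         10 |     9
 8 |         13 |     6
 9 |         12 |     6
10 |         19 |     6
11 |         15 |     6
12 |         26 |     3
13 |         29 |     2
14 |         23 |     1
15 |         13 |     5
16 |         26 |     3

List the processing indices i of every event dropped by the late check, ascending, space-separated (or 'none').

i=0 t=1 v=5: → [0,5); WM=-2
i=1 t=1 v=7: → [0,5); WM=-2
i=2 t=4 v=3: → [0,5); WM=1
i=3 t=2 v=6: → [0,5); WM=1
i=4 t=9 v=1: → [5,10); WM=6; [0,5) fires=4
i=5 t=9 v=4: → [5,10); WM=6
i=6 t=12 v=5: → [10,15); WM=9
i=7 t=10 v=9: → [10,15); WM=9
i=8 t=13 v=6: → [10,15); WM=10; [5,10) fires=2
i=9 t=12 v=6: → [10,15); WM=10
i=10 t=19 v=6: → [15,20); WM=16; [10,15) fires=4
i=11 t=15 v=6: → [15,20); WM=16
i=12 t=26 v=3: → [25,30); WM=23; [15,20) fires=2
i=13 t=29 v=2: → [25,30); WM=26
i=14 t=23 v=1: DROP (t<26-2); WM=26
i=15 t=13 v=5: DROP (t<26-2); WM=26
i=16 t=26 v=3: → [25,30); WM=26

14 15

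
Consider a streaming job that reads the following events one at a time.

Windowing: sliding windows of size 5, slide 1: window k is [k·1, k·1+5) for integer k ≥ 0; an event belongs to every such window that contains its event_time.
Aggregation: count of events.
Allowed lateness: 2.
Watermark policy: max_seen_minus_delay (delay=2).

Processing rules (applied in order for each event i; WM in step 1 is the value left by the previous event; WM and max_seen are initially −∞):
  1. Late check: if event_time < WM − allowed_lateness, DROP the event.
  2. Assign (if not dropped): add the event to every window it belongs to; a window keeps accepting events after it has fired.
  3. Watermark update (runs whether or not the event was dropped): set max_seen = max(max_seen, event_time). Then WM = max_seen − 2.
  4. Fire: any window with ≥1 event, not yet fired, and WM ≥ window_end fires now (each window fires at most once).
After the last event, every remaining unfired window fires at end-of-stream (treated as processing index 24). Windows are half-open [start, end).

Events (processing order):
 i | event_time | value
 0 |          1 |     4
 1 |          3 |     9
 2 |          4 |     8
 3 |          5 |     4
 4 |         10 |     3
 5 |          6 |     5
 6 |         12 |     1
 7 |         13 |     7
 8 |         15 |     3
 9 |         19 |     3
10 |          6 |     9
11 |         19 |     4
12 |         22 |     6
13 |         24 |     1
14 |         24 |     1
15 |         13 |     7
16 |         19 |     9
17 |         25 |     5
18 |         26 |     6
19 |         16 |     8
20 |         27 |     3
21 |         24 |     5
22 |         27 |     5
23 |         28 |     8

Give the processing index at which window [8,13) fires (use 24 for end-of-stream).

8

i=0 t=1 v=4: → [1,6),[0,5); WM=-1
i=1 t=3 v=9: → [3,8),[2,7),[1,6),[0,5); WM=1
i=2 t=4 v=8: → [4,9),[3,8),[2,7),[1,6),[0,5); WM=2
i=3 t=5 v=4: → [5,10),[4,9),[3,8),[2,7),[1,6); WM=3
i=4 t=10 v=3: → [10,15),[9,14),[8,13),[7,12),[6,11); WM=8; [0,5) fires=3 [1,6) fires=4 [2,7) fires=3 [3,8) fires=3
i=5 t=6 v=5: → [6,11),[5,10),[4,9),[3,8),[2,7); WM=8
i=6 t=12 v=1: → [12,17),[11,16),[10,15),[9,14),[8,13); WM=10; [4,9) fires=3 [5,10) fires=2
i=7 t=13 v=7: → [13,18),[12,17),[11,16),[10,15),[9,14); WM=11; [6,11) fires=2
i=8 t=15 v=3: → [15,20),[14,19),[13,18),[12,17),[11,16); WM=13; [7,12) fires=1 [8,13) fires=2
i=9 t=19 v=3: → [19,24),[18,23),[17,22),[16,21),[15,20); WM=17; [9,14) fires=3 [10,15) fires=3 [11,16) fires=3 [12,17) fires=3
i=10 t=6 v=9: DROP (t<17-2); WM=17
i=11 t=19 v=4: → [19,24),[18,23),[17,22),[16,21),[15,20); WM=17
i=12 t=22 v=6: → [22,27),[21,26),[20,25),[19,24),[18,23); WM=20; [13,18) fires=2 [14,19) fires=1 [15,20) fires=3
i=13 t=24 v=1: → [24,29),[23,28),[22,27),[21,26),[20,25); WM=22; [16,21) fires=2 [17,22) fires=2
i=14 t=24 v=1: → [24,29),[23,28),[22,27),[21,26),[20,25); WM=22
i=15 t=13 v=7: DROP (t<22-2); WM=22
i=16 t=19 v=9: DROP (t<22-2); WM=22
i=17 t=25 v=5: → [25,30),[24,29),[23,28),[22,27),[21,26); WM=23; [18,23) fires=3
i=18 t=26 v=6: → [26,31),[25,30),[24,29),[23,28),[22,27); WM=24; [19,24) fires=3
i=19 t=16 v=8: DROP (t<24-2); WM=24
i=20 t=27 v=3: → [27,32),[26,31),[25,30),[24,29),[23,28); WM=25; [20,25) fires=3
i=21 t=24 v=5: → [24,29),[23,28),[22,27),[21,26),[20,25); WM=25
i=22 t=27 v=5: → [27,32),[26,31),[25,30),[24,29),[23,28); WM=25
i=23 t=28 v=8: → [28,33),[27,32),[26,31),[25,30),[24,29); WM=26; [21,26) fires=5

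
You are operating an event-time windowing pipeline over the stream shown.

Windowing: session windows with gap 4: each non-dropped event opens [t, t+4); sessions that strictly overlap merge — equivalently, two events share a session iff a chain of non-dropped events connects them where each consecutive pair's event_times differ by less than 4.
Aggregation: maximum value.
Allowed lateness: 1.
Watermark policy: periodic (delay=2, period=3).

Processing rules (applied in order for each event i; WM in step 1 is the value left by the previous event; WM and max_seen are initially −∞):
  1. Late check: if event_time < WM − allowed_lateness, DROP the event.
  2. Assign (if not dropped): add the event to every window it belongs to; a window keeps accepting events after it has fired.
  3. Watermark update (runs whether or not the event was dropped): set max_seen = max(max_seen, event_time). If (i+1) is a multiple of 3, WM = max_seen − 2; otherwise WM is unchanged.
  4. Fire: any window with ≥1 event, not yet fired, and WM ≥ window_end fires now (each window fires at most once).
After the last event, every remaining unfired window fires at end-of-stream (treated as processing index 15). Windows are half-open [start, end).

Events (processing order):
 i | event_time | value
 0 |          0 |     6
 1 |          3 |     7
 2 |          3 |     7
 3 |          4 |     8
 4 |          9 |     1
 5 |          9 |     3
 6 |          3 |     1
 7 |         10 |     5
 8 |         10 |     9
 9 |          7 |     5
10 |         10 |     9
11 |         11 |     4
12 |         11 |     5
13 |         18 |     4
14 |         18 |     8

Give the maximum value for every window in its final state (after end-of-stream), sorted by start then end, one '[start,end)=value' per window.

[0,15)=9 [18,22)=8

i=0 t=0 v=6: → [0,4); WM=−∞
i=1 t=3 v=7: → [0,7); WM=−∞
i=2 t=3 v=7: → [0,7); WM=1
i=3 t=4 v=8: → [0,8); WM=1
i=4 t=9 v=1: → [9,13); WM=1
i=5 t=9 v=3: → [9,13); WM=7
i=6 t=3 v=1: DROP (t<7-1); WM=7
i=7 t=10 v=5: → [9,14); WM=7
i=8 t=10 v=9: → [9,14); WM=8
i=9 t=7 v=5: → [0,14); WM=8
i=10 t=10 v=9: → [0,14); WM=8
i=11 t=11 v=4: → [0,15); WM=9
i=12 t=11 v=5: → [0,15); WM=9
i=13 t=18 v=4: → [18,22); WM=9
i=14 t=18 v=8: → [18,22); WM=16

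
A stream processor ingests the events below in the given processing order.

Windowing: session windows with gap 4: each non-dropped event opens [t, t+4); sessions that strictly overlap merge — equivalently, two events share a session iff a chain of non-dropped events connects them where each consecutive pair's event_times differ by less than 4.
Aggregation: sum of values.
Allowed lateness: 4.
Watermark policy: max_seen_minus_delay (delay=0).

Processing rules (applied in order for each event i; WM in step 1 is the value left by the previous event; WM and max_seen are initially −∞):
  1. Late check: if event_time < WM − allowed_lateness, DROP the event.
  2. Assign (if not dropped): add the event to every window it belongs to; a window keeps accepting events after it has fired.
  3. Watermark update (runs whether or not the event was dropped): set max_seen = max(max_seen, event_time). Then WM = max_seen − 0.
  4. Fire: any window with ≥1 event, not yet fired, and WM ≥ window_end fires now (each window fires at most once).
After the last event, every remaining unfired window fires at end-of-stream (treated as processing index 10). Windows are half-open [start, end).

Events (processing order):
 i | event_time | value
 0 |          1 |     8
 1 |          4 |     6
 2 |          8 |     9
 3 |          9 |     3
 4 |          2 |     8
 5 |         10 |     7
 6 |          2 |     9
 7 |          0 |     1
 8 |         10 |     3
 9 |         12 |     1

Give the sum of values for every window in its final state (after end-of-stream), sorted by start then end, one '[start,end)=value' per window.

i=0 t=1 v=8: → [1,5); WM=1
i=1 t=4 v=6: → [1,8); WM=4
i=2 t=8 v=9: → [8,12); WM=8
i=3 t=9 v=3: → [8,13); WM=9
i=4 t=2 v=8: DROP (t<9-4); WM=9
i=5 t=10 v=7: → [8,14); WM=10
i=6 t=2 v=9: DROP (t<10-4); WM=10
i=7 t=0 v=1: DROP (t<10-4); WM=10
i=8 t=10 v=3: → [8,14); WM=10
i=9 t=12 v=1: → [8,16); WM=12

[1,8)=14 [8,16)=23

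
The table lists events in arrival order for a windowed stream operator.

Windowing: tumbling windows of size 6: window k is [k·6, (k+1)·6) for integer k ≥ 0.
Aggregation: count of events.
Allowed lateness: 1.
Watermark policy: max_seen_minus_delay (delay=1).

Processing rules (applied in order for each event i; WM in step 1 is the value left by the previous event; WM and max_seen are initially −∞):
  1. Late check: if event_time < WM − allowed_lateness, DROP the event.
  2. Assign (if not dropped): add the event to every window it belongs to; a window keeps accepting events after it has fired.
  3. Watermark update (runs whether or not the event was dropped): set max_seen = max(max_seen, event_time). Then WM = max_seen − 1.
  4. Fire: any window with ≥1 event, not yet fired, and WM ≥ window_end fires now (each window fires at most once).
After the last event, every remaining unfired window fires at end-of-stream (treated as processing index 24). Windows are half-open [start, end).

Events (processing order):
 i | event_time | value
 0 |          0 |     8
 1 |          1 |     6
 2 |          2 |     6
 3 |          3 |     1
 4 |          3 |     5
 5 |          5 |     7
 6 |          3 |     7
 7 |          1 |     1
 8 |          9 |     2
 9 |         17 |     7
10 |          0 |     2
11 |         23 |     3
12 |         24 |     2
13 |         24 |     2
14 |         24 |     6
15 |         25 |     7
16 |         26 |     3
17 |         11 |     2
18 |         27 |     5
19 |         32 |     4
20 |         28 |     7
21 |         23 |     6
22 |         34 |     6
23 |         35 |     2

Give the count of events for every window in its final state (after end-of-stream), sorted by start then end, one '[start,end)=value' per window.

[0,6)=7 [6,12)=1 [12,18)=1 [18,24)=1 [24,30)=6 [30,36)=3

i=0 t=0 v=8: → [0,6); WM=-1
i=1 t=1 v=6: → [0,6); WM=0
i=2 t=2 v=6: → [0,6); WM=1
i=3 t=3 v=1: → [0,6); WM=2
i=4 t=3 v=5: → [0,6); WM=2
i=5 t=5 v=7: → [0,6); WM=4
i=6 t=3 v=7: → [0,6); WM=4
i=7 t=1 v=1: DROP (t<4-1); WM=4
i=8 t=9 v=2: → [6,12); WM=8; [0,6) fires=7
i=9 t=17 v=7: → [12,18); WM=16; [6,12) fires=1
i=10 t=0 v=2: DROP (t<16-1); WM=16
i=11 t=23 v=3: → [18,24); WM=22; [12,18) fires=1
i=12 t=24 v=2: → [24,30); WM=23
i=13 t=24 v=2: → [24,30); WM=23
i=14 t=24 v=6: → [24,30); WM=23
i=15 t=25 v=7: → [24,30); WM=24; [18,24) fires=1
i=16 t=26 v=3: → [24,30); WM=25
i=17 t=11 v=2: DROP (t<25-1); WM=25
i=18 t=27 v=5: → [24,30); WM=26
i=19 t=32 v=4: → [30,36); WM=31; [24,30) fires=6
i=20 t=28 v=7: DROP (t<31-1); WM=31
i=21 t=23 v=6: DROP (t<31-1); WM=31
i=22 t=34 v=6: → [30,36); WM=33
i=23 t=35 v=2: → [30,36); WM=34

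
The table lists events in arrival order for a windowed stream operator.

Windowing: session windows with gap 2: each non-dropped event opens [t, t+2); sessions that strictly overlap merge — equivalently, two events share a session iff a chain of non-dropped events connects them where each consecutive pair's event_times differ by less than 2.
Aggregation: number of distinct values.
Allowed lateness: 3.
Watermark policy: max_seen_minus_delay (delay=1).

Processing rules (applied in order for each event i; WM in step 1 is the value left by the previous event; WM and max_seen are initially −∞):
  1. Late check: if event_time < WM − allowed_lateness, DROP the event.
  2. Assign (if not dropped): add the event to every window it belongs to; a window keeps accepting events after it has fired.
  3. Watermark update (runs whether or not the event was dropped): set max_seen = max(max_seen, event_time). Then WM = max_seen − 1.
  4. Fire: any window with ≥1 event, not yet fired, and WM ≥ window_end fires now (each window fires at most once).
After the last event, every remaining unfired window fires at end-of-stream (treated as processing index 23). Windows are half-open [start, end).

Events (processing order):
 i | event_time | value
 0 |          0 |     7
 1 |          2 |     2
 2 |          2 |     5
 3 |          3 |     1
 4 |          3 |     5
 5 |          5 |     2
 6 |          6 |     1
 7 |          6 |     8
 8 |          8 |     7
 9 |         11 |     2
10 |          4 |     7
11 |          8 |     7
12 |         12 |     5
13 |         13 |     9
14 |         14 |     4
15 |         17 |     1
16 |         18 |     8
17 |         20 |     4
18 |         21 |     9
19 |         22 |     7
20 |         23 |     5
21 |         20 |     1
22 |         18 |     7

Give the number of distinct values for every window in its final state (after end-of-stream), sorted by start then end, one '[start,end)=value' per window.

[0,2)=1 [2,5)=3 [5,8)=3 [8,10)=1 [11,16)=4 [17,20)=2 [20,25)=5

i=0 t=0 v=7: → [0,2); WM=-1
i=1 t=2 v=2: → [2,4); WM=1
i=2 t=2 v=5: → [2,4); WM=1
i=3 t=3 v=1: → [2,5); WM=2
i=4 t=3 v=5: → [2,5); WM=2
i=5 t=5 v=2: → [5,7); WM=4
i=6 t=6 v=1: → [5,8); WM=5
i=7 t=6 v=8: → [5,8); WM=5
i=8 t=8 v=7: → [8,10); WM=7
i=9 t=11 v=2: → [11,13); WM=10
i=10 t=4 v=7: DROP (t<10-3); WM=10
i=11 t=8 v=7: → [8,10); WM=10
i=12 t=12 v=5: → [11,14); WM=11
i=13 t=13 v=9: → [11,15); WM=12
i=14 t=14 v=4: → [11,16); WM=13
i=15 t=17 v=1: → [17,19); WM=16
i=16 t=18 v=8: → [17,20); WM=17
i=17 t=20 v=4: → [20,22); WM=19
i=18 t=21 v=9: → [20,23); WM=20
i=19 t=22 v=7: → [20,24); WM=21
i=20 t=23 v=5: → [20,25); WM=22
i=21 t=20 v=1: → [20,25); WM=22
i=22 t=18 v=7: DROP (t<22-3); WM=22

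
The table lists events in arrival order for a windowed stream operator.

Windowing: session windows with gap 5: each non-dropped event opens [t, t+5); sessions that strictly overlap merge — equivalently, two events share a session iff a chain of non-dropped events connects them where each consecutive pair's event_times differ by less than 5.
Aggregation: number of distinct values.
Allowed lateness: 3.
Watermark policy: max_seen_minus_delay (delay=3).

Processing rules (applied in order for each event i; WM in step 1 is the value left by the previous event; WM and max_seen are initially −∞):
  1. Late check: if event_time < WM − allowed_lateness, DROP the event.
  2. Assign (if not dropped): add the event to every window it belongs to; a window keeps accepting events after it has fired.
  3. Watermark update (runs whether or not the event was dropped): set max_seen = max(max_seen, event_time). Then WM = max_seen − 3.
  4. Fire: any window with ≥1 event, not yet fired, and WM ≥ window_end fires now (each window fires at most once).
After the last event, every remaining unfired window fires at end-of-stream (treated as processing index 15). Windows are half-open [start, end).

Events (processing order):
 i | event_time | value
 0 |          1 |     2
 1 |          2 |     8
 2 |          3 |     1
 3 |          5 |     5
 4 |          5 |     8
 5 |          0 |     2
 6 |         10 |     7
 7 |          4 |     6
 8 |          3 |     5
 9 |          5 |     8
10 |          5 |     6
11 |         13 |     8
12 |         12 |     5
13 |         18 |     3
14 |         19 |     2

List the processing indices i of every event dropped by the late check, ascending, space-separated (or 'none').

8

i=0 t=1 v=2: → [1,6); WM=-2
i=1 t=2 v=8: → [1,7); WM=-1
i=2 t=3 v=1: → [1,8); WM=0
i=3 t=5 v=5: → [1,10); WM=2
i=4 t=5 v=8: → [1,10); WM=2
i=5 t=0 v=2: → [0,10); WM=2
i=6 t=10 v=7: → [10,15); WM=7
i=7 t=4 v=6: → [0,10); WM=7
i=8 t=3 v=5: DROP (t<7-3); WM=7
i=9 t=5 v=8: → [0,10); WM=7
i=10 t=5 v=6: → [0,10); WM=7
i=11 t=13 v=8: → [10,18); WM=10
i=12 t=12 v=5: → [10,18); WM=10
i=13 t=18 v=3: → [18,23); WM=15
i=14 t=19 v=2: → [18,24); WM=16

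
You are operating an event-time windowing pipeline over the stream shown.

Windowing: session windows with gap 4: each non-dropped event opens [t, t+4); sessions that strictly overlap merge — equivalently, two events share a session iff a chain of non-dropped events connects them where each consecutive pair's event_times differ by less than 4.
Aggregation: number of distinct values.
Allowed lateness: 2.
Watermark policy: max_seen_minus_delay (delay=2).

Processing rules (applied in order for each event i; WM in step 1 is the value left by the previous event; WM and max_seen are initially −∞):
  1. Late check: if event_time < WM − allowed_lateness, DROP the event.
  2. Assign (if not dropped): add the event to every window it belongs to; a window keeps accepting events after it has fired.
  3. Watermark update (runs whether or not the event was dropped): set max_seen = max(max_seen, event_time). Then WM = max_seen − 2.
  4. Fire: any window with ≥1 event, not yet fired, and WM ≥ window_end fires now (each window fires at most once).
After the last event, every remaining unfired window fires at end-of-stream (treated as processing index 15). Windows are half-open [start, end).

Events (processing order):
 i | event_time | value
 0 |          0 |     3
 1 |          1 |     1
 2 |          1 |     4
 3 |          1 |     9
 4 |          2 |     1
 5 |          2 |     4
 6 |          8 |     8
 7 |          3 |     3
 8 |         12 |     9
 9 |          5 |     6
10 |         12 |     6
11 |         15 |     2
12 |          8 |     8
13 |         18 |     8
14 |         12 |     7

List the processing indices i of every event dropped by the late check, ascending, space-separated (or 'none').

7 9 12 14

i=0 t=0 v=3: → [0,4); WM=-2
i=1 t=1 v=1: → [0,5); WM=-1
i=2 t=1 v=4: → [0,5); WM=-1
i=3 t=1 v=9: → [0,5); WM=-1
i=4 t=2 v=1: → [0,6); WM=0
i=5 t=2 v=4: → [0,6); WM=0
i=6 t=8 v=8: → [8,12); WM=6
i=7 t=3 v=3: DROP (t<6-2); WM=6
i=8 t=12 v=9: → [12,16); WM=10
i=9 t=5 v=6: DROP (t<10-2); WM=10
i=10 t=12 v=6: → [12,16); WM=10
i=11 t=15 v=2: → [12,19); WM=13
i=12 t=8 v=8: DROP (t<13-2); WM=13
i=13 t=18 v=8: → [12,22); WM=16
i=14 t=12 v=7: DROP (t<16-2); WM=16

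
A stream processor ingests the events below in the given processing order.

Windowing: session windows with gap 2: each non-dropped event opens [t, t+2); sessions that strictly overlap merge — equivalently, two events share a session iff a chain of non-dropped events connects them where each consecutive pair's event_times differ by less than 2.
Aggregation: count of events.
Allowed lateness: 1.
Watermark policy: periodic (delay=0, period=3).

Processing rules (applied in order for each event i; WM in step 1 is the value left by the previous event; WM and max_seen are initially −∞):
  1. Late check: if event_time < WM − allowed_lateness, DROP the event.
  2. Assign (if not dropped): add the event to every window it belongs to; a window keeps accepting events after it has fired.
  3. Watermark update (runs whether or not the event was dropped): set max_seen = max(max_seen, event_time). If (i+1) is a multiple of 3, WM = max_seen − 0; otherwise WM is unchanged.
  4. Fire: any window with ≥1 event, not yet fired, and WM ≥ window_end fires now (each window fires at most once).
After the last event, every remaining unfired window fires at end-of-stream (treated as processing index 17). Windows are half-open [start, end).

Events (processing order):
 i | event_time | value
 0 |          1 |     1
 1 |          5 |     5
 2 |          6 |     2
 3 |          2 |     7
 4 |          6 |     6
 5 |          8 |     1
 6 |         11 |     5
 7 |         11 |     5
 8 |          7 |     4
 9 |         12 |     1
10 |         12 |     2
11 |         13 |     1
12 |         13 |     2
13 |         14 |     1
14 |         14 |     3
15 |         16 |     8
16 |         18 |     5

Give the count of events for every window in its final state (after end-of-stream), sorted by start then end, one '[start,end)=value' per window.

[1,3)=1 [5,10)=5 [11,16)=8 [16,18)=1 [18,20)=1

i=0 t=1 v=1: → [1,3); WM=−∞
i=1 t=5 v=5: → [5,7); WM=−∞
i=2 t=6 v=2: → [5,8); WM=6
i=3 t=2 v=7: DROP (t<6-1); WM=6
i=4 t=6 v=6: → [5,8); WM=6
i=5 t=8 v=1: → [8,10); WM=8
i=6 t=11 v=5: → [11,13); WM=8
i=7 t=11 v=5: → [11,13); WM=8
i=8 t=7 v=4: → [5,10); WM=11
i=9 t=12 v=1: → [11,14); WM=11
i=10 t=12 v=2: → [11,14); WM=11
i=11 t=13 v=1: → [11,15); WM=13
i=12 t=13 v=2: → [11,15); WM=13
i=13 t=14 v=1: → [11,16); WM=13
i=14 t=14 v=3: → [11,16); WM=14
i=15 t=16 v=8: → [16,18); WM=14
i=16 t=18 v=5: → [18,20); WM=14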